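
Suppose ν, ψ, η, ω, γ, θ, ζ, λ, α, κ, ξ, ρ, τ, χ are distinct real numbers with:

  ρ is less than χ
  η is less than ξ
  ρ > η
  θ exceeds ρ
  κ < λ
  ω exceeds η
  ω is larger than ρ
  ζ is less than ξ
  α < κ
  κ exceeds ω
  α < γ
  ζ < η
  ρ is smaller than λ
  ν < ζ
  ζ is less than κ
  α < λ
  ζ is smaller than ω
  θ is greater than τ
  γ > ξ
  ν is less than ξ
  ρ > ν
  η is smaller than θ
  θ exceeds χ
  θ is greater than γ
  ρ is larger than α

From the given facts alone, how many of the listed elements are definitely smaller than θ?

9

The elements the relations force below θ are ν, α, ζ, η, ρ, ξ, τ, χ, γ — no chain reaches any other.
That is 9.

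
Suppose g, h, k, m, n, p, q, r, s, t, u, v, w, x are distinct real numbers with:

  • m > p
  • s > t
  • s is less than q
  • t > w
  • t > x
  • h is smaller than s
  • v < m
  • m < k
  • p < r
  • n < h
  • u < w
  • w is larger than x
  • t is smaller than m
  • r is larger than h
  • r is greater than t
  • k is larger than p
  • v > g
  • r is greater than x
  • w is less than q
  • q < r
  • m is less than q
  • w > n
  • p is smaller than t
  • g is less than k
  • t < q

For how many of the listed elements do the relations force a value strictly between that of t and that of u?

1

Chaining upward from u reaches: w, s, m, q, k, r.
Chaining downward from t reaches: p, n, x, w.
Strictly between u and t are those in both lists: w — 1 element.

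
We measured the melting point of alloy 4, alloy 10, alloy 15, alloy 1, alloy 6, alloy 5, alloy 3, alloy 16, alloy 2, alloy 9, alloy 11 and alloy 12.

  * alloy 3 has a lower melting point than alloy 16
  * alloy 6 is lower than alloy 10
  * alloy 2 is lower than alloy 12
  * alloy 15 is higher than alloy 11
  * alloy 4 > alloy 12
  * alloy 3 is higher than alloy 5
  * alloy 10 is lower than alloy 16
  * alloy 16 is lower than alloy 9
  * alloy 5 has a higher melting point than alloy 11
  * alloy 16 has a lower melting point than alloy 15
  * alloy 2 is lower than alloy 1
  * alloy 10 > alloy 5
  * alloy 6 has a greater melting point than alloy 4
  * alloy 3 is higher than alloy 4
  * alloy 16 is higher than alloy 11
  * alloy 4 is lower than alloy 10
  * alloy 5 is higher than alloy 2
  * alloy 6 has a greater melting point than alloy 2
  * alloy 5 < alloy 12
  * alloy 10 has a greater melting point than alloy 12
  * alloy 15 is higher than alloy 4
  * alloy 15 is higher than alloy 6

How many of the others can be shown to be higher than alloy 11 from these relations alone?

9

From alloy 11 the given relations immediately reach alloy 5, alloy 16, alloy 15.
From those, alloy 12, alloy 3, alloy 10, alloy 9 — 7 in total.
From those, alloy 4 — 8 in total.
From those, alloy 6 — 9 in total.
Nothing else is reachable above alloy 11; 9 in all.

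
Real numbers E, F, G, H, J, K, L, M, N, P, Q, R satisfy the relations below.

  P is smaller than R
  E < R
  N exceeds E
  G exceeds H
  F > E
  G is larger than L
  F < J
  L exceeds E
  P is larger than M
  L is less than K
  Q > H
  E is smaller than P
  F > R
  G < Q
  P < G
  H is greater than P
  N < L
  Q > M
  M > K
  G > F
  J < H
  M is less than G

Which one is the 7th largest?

Chaining the given pairs: E < N < L < K < M < P < R < F < J < H < G < Q.
The 7th largest is P.

P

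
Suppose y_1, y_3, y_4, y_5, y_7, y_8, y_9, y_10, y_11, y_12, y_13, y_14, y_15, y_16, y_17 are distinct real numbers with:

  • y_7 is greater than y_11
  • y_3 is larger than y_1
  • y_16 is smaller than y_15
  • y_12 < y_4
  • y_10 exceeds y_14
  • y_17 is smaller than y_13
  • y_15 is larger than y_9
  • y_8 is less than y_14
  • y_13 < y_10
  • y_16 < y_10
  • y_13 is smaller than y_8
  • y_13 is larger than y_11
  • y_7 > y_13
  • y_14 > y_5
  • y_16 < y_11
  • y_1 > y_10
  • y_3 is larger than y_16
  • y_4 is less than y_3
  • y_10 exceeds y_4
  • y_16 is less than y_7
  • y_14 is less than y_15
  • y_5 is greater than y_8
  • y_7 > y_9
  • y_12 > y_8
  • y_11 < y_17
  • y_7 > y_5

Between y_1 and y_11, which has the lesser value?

y_11

The relevant relations are y_11 < y_17; y_17 < y_13; y_13 < y_8; y_8 < y_12; y_12 < y_4; y_4 < y_10; y_10 < y_1.
Chaining these gives y_11 < y_17 < y_13 < y_8 < y_12 < y_4 < y_10 < y_1.
So y_11 < y_1; y_11 is the smaller of the two.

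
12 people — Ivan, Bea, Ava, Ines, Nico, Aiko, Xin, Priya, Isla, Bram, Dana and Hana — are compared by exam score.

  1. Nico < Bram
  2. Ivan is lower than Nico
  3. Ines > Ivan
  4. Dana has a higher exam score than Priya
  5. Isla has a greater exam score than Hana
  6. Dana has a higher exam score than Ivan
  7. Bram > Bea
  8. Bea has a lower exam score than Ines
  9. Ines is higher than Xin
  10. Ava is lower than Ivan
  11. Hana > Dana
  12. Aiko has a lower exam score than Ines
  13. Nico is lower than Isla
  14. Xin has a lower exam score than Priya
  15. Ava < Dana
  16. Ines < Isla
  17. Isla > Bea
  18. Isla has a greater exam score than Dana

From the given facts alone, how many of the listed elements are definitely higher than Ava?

The elements the relations force above Ava are Ivan, Nico, Dana, Bram, Hana, Ines, Isla — no chain reaches any other.
That is 7.

7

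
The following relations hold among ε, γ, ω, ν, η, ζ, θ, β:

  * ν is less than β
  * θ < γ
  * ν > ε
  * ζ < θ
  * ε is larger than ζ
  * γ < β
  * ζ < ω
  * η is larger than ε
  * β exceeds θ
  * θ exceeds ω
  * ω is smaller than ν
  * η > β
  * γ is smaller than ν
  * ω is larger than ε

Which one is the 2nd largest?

β

Chaining the given pairs: ζ < ε < ω < θ < γ < ν < β < η.
Counting 2 from the largest end gives β.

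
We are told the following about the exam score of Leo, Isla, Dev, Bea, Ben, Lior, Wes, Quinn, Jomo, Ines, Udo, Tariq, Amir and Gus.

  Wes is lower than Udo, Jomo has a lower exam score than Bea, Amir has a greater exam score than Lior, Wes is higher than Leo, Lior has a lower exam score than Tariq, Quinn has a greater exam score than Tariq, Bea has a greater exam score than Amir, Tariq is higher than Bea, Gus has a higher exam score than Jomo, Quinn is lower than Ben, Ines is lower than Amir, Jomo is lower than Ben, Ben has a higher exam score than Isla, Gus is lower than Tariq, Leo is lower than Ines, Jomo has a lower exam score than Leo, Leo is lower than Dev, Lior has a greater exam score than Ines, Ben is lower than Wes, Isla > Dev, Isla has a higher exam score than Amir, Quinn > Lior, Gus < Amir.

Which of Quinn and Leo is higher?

Quinn

Link the given pairs in sequence: Leo < Ines; Ines < Lior; Lior < Amir; Amir < Bea; Bea < Tariq; Tariq < Quinn.
Chaining these gives Leo < Ines < Lior < Amir < Bea < Tariq < Quinn.
So Leo < Quinn; Quinn is the higher of the two.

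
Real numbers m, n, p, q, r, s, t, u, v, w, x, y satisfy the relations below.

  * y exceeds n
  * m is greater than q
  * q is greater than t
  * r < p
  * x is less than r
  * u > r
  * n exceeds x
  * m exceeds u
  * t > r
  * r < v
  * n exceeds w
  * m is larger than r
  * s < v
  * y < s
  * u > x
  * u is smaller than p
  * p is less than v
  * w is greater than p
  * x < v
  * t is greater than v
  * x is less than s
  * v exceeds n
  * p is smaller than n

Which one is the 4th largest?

Piecing the relations together gives one ordering: x < r < u < p < w < n < y < s < v < t < q < m.
The 4th largest is v.

v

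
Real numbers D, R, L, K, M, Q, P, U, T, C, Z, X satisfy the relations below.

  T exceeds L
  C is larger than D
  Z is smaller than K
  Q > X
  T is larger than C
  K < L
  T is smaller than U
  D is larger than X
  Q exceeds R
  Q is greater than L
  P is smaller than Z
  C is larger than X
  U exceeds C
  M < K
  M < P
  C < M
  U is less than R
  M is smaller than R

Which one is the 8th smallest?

Piecing the relations together gives one ordering: X < D < C < M < P < Z < K < L < T < U < R < Q.
The 8th smallest is L.

L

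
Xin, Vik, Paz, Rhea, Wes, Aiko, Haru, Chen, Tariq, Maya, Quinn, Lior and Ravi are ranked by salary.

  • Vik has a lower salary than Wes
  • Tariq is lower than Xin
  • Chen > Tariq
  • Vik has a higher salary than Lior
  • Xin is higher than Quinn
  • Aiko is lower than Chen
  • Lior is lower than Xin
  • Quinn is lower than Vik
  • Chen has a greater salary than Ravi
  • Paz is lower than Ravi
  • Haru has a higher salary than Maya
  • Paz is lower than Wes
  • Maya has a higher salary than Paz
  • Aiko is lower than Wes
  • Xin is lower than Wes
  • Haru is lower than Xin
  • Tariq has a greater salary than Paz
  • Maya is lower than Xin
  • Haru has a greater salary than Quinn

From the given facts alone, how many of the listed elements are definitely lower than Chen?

4

Directly below Chen: Aiko, Tariq, Ravi.
One step further: Paz (4 so far).
No other element is forced below Chen by the given relations, so the count is 4.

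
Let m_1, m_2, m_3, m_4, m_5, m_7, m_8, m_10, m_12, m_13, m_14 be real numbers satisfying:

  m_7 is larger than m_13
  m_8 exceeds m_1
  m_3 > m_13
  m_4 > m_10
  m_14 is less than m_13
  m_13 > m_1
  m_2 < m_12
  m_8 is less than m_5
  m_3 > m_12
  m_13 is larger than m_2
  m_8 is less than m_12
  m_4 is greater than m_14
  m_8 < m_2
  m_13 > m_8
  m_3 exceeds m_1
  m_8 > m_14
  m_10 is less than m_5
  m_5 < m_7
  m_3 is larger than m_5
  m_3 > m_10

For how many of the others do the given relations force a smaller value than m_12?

4

The elements the relations force below m_12 are m_1, m_14, m_8, m_2 — no chain reaches any other.
That is 4.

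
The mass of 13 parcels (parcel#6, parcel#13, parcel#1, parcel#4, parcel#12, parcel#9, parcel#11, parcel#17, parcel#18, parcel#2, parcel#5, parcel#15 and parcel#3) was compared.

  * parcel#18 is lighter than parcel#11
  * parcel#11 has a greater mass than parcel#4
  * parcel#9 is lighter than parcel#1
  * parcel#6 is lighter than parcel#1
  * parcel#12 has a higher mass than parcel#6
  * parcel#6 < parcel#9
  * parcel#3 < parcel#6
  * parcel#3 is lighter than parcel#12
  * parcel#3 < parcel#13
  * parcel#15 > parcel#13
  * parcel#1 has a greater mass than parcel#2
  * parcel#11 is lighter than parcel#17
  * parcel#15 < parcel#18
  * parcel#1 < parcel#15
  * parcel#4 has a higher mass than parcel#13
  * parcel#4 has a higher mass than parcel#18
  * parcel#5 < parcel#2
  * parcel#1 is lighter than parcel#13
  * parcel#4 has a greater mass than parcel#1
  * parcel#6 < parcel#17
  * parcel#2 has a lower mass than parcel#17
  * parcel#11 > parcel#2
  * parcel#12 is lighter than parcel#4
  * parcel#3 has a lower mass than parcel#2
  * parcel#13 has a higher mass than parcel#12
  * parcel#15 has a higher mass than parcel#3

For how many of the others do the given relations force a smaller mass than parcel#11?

11

From parcel#11 the given relations immediately reach parcel#2, parcel#18, parcel#4.
From those, parcel#3, parcel#12, parcel#5, parcel#1, parcel#13, parcel#15 — 9 in total.
From those, parcel#6, parcel#9 — 11 in total.
Nothing else is reachable below parcel#11; 11 in all.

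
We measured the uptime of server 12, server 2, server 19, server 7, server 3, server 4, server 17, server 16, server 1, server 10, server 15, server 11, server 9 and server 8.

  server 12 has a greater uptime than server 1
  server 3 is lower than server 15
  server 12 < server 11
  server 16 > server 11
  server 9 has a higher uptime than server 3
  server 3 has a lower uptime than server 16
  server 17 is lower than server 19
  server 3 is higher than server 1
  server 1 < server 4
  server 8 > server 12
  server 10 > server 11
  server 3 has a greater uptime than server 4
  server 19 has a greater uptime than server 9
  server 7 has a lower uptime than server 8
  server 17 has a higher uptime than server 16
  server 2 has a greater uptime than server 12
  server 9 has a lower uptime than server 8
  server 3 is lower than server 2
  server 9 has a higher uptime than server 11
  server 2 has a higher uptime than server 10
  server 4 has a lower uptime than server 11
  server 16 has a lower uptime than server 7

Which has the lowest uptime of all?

server 1

server 4 is not least since server 1 < server 4; server 12 is not least since server 1 < server 12; server 3 is not least since server 4 < server 3; server 15 is not least since server 3 < server 15; server 11 is not least since server 12 < server 11; server 9 is not least since server 11 < server 9; server 16 is not least since server 3 < server 16; server 7 is not least since server 16 < server 7; server 17 is not least since server 16 < server 17; server 8 is not least since server 12 < server 8; server 19 is not least since server 17 < server 19; server 10 is not least since server 11 < server 10; server 2 is not least since server 10 < server 2.
Only server 1 has nothing below it, so server 1 is the lowest uptime.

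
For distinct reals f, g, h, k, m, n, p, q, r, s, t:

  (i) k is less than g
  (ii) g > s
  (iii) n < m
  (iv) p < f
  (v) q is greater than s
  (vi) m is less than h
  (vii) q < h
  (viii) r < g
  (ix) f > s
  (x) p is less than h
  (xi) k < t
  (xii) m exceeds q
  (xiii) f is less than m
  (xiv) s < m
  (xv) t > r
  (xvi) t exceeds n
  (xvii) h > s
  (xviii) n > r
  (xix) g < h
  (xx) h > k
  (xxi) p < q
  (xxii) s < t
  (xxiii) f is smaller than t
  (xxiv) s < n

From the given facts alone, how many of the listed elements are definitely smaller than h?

9

The elements the relations force below h are p, s, r, k, n, f, q, g, m — no chain reaches any other.
That is 9.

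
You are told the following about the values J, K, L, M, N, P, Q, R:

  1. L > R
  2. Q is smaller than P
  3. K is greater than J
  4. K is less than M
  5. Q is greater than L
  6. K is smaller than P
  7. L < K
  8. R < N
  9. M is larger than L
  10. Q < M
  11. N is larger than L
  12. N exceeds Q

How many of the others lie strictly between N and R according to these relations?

2

The relations place R below N. An element lies strictly between them when it is forced above R and also forced below N.
Above R: {L, Q, K, M, P}. Below N: {L, Q}.
Intersection: {L, Q} — 2.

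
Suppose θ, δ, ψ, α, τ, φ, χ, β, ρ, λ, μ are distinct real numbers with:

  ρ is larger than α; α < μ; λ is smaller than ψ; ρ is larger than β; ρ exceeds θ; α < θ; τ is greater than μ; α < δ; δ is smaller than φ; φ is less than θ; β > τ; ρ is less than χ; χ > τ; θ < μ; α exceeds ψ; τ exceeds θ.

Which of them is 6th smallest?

θ

Chaining the given pairs: λ < ψ < α < δ < φ < θ < μ < τ < β < ρ < χ.
The 6th smallest is θ.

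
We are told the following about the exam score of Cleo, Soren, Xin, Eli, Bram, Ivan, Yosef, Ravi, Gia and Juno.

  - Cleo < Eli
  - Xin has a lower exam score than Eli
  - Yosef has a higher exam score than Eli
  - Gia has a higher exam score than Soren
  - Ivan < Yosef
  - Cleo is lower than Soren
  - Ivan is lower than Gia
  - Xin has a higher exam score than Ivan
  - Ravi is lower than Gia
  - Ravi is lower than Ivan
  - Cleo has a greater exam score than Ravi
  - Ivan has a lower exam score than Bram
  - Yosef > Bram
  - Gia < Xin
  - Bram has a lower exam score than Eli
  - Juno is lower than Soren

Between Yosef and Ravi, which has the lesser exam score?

Ravi < Cleo and Cleo < Soren give Ravi < Soren.
Then Soren < Gia extends the chain to Gia.
Then Gia < Xin extends the chain to Xin.
Then Xin < Eli extends the chain to Eli.
With Eli < Yosef: Ravi < Cleo < Soren < Gia < Xin < Eli < Yosef.
So Ravi < Yosef; Ravi is the lower of the two.

Ravi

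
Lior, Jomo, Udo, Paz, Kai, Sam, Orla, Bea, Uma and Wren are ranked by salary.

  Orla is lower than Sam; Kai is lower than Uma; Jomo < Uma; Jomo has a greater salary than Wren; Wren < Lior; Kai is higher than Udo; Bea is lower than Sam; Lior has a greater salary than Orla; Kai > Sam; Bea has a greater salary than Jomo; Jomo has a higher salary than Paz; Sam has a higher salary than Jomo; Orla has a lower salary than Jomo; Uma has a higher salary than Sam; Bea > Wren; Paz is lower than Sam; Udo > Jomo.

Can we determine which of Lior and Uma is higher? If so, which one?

undetermined

Following every chain through Lior: below Lior we get Wren, Orla.
Uma is not reached, and no chain runs the other way from Uma to Lior.
So the given relations leave the order of Lior and Uma undetermined.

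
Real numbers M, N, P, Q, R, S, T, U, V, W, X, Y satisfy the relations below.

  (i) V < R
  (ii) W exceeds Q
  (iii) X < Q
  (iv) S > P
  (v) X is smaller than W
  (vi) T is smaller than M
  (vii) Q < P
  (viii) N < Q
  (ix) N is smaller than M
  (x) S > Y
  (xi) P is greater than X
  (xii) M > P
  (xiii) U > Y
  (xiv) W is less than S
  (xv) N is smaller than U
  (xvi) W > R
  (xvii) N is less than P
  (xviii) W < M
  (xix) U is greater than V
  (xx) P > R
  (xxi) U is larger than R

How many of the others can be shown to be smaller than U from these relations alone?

4

Directly below U: V, N, R, Y.
No other element is forced below U by the given relations, so the count is 4.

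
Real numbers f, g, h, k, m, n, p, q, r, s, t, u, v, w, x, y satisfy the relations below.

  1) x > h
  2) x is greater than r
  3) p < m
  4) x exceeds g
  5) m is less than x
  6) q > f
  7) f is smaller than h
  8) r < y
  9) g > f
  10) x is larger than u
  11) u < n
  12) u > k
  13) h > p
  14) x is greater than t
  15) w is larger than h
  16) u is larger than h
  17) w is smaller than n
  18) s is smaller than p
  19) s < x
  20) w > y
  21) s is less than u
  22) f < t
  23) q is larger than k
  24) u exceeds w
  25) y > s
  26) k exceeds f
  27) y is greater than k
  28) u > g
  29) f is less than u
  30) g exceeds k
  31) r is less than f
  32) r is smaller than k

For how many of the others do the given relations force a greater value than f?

10

Directly above f: k, q, h, g, u, t.
One step further: y, w, x, n (10 so far).
Nothing else is reachable above f; 10 in all.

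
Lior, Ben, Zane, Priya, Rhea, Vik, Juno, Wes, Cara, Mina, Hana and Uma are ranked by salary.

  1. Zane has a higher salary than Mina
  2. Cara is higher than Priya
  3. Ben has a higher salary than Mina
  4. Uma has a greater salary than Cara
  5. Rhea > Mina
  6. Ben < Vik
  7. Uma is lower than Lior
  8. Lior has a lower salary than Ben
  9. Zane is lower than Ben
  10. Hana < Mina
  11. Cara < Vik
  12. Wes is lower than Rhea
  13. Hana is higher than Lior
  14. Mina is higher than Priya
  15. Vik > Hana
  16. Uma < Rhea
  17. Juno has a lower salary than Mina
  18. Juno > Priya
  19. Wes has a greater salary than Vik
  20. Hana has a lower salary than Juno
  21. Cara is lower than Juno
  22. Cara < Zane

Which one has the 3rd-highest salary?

Vik

Piecing the relations together gives one ordering: Priya < Cara < Uma < Lior < Hana < Juno < Mina < Zane < Ben < Vik < Wes < Rhea.
Counting 3 from the largest end gives Vik.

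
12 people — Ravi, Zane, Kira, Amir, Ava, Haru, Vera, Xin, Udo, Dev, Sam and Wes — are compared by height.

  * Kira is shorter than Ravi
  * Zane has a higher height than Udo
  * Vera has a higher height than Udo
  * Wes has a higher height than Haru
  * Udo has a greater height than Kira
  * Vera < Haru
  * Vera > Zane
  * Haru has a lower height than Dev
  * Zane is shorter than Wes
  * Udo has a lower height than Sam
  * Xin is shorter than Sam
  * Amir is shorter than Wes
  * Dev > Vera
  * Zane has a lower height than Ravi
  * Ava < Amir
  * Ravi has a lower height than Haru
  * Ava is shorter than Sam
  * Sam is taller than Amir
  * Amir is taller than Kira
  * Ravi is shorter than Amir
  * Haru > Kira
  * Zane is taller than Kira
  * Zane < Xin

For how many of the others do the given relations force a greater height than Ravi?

5

Directly above Ravi: Haru, Amir.
One step further: Dev, Wes, Sam (5 so far).
Nothing else is reachable above Ravi; 5 in all.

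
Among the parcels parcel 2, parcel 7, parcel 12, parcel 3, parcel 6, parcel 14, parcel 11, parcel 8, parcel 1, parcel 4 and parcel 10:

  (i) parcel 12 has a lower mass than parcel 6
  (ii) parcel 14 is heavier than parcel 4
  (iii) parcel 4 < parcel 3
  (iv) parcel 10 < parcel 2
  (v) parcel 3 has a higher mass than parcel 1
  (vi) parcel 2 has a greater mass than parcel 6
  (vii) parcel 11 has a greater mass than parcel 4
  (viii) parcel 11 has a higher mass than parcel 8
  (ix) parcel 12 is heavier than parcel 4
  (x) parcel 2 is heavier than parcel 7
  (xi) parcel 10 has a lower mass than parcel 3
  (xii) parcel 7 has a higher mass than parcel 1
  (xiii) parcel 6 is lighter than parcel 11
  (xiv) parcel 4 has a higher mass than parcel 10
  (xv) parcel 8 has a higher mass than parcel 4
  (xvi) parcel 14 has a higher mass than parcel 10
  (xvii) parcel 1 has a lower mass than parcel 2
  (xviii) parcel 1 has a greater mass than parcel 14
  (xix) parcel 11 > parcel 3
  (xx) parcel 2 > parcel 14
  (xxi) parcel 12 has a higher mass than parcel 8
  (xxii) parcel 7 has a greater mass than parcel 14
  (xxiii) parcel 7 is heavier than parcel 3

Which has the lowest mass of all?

parcel 10

Chaining upward from parcel 10: directly above it, parcel 4, parcel 14, parcel 3, parcel 2; then parcel 8, parcel 1, parcel 12, parcel 7, parcel 11; then parcel 6.
That covers every other element, and nothing is given below parcel 10, so parcel 10 is the lowest mass.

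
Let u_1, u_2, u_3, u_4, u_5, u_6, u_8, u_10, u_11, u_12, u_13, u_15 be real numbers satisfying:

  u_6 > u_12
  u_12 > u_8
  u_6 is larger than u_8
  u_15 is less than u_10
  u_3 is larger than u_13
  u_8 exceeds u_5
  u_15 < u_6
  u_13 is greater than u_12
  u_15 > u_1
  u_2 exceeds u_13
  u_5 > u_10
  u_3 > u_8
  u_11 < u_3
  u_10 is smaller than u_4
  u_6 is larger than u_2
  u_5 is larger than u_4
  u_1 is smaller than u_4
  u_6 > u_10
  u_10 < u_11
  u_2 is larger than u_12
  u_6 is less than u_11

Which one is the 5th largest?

u_13

The consecutive relations fix a unique order: u_1 < u_15 < u_10 < u_4 < u_5 < u_8 < u_12 < u_13 < u_2 < u_6 < u_11 < u_3.
The 5th largest is u_13.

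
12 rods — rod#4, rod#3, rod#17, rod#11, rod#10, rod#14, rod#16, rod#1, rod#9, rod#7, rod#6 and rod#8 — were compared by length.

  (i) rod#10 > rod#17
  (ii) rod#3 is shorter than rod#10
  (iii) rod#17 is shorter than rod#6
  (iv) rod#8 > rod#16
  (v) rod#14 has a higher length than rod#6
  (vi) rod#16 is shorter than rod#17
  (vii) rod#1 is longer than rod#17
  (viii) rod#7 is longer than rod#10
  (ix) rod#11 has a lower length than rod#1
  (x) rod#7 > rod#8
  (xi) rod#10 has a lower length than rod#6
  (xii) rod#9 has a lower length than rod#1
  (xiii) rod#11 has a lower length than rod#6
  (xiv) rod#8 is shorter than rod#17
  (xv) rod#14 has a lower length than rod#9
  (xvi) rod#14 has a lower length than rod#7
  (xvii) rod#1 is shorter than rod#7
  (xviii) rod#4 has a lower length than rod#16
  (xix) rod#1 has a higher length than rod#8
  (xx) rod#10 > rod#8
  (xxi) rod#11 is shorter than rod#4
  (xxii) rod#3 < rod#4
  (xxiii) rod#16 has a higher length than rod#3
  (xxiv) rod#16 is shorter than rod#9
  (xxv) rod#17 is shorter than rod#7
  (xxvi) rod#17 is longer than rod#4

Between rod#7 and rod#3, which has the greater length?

rod#3 < rod#4 and rod#4 < rod#16 give rod#3 < rod#16.
Then rod#16 < rod#8 extends the chain to rod#8.
With rod#8 < rod#17: rod#3 < rod#4 < rod#16 < rod#8 < rod#17.
With rod#17 < rod#10: rod#3 < rod#4 < rod#16 < rod#8 < rod#17 < rod#10.
Then rod#10 < rod#6 extends the chain to rod#6.
Then rod#6 < rod#14 extends the chain to rod#14.
With rod#14 < rod#9: rod#3 < rod#4 < rod#16 < rod#8 < rod#17 < rod#10 < rod#6 < rod#14 < rod#9.
With rod#9 < rod#1: rod#3 < rod#4 < rod#16 < rod#8 < rod#17 < rod#10 < rod#6 < rod#14 < rod#9 < rod#1.
Then rod#1 < rod#7 extends the chain to rod#7.
So rod#3 < rod#7; rod#7 is the longer of the two.

rod#7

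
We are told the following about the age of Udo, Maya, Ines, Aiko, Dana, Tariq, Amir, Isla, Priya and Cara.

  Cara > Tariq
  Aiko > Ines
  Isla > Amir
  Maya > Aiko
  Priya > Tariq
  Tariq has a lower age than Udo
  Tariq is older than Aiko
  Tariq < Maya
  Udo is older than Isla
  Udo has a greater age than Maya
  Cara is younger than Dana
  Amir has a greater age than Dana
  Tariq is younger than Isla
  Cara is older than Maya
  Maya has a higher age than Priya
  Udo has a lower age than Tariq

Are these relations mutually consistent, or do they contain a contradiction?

We have Udo < Tariq stated directly, yet also Tariq < Priya < Maya < Cara < Dana < Amir < Isla < Udo by chaining the others — so Tariq < Udo. Contradiction.

inconsistent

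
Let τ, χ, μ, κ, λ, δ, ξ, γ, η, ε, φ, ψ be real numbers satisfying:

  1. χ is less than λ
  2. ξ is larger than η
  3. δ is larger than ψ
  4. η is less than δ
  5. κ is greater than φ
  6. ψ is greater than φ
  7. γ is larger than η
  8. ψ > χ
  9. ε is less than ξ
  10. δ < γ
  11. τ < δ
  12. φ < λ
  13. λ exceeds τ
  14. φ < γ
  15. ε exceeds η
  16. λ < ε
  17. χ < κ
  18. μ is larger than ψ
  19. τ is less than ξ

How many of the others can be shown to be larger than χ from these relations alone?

From χ the given relations immediately reach λ, ψ, κ.
From those, ε, μ, δ — 6 in total.
From those, ξ, γ — 8 in total.
No other element is forced above χ by the given relations, so the count is 8.

8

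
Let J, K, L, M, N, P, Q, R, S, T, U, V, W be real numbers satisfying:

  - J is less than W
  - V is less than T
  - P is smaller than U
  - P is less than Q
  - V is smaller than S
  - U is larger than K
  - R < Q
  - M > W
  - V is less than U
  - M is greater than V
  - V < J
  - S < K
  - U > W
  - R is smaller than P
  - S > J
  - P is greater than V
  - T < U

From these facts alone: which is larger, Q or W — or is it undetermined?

Following every chain through W: above W we get M, U; below W we get V, J.
Q is not reached, and no chain runs the other way from Q to W.
So the given relations leave the order of W and Q undetermined.

undetermined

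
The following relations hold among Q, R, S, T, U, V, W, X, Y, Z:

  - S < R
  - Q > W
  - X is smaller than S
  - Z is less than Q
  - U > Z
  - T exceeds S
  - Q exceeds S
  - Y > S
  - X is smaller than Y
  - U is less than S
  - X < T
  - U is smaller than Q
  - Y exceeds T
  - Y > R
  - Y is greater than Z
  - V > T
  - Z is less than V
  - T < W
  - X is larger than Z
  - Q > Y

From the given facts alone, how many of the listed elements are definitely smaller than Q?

Directly below Q: Z, U, S, W, Y.
One step further: X, T, R (8 so far).
No other element is forced below Q by the given relations, so the count is 8.

8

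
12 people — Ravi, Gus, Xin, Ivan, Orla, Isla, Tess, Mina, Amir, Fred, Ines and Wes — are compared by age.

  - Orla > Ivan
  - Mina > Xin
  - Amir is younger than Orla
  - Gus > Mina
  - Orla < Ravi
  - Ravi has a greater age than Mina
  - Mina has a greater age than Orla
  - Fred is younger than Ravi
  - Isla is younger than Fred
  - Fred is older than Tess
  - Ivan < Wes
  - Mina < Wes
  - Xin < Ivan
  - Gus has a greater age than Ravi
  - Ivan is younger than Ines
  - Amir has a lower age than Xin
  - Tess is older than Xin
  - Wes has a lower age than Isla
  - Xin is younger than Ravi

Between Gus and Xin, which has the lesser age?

Xin

Xin < Ivan and Ivan < Orla give Xin < Orla.
Then Orla < Mina extends the chain to Mina.
Then Mina < Wes extends the chain to Wes.
With Wes < Isla: Xin < Ivan < Orla < Mina < Wes < Isla.
With Isla < Fred: Xin < Ivan < Orla < Mina < Wes < Isla < Fred.
With Fred < Ravi: Xin < Ivan < Orla < Mina < Wes < Isla < Fred < Ravi.
Then Ravi < Gus extends the chain to Gus.
So Xin < Gus; Xin is the younger of the two.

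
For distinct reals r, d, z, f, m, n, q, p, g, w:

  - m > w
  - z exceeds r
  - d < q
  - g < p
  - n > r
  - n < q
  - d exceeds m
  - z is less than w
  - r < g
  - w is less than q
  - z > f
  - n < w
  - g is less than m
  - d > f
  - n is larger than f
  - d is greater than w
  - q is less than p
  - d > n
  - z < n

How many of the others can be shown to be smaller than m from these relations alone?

6

The elements the relations force below m are r, f, z, g, n, w — no chain reaches any other.
That is 6.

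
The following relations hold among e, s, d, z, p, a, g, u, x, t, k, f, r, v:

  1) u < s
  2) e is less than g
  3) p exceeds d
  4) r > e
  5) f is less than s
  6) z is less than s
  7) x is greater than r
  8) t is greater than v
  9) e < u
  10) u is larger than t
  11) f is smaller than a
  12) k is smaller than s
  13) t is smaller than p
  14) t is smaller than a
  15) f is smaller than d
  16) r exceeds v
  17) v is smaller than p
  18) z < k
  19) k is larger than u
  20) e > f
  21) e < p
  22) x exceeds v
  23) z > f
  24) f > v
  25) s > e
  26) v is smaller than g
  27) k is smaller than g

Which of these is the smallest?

f is not least since v < f; e is not least since f < e; t is not least since v < t; z is not least since f < z; u is not least since e < u; k is not least since z < k; s is not least since u < s; r is not least since v < r; g is not least since v < g; a is not least since t < a; d is not least since f < d; x is not least since r < x; p is not least since t < p.
Only v has nothing below it, so v is the smallest.

v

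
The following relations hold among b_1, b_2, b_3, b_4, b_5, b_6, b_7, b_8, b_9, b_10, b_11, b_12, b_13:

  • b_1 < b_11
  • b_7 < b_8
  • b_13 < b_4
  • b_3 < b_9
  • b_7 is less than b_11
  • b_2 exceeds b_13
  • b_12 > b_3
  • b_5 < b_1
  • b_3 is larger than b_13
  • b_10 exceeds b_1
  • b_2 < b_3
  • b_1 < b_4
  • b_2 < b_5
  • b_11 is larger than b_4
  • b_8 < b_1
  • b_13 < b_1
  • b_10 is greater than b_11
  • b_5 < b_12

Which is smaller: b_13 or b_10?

b_13 < b_2 and b_2 < b_5 give b_13 < b_5.
Then b_5 < b_1 extends the chain to b_1.
Then b_1 < b_4 extends the chain to b_4.
Then b_4 < b_11 extends the chain to b_11.
Then b_11 < b_10 extends the chain to b_10.
So b_13 < b_10; b_13 is the smaller of the two.

b_13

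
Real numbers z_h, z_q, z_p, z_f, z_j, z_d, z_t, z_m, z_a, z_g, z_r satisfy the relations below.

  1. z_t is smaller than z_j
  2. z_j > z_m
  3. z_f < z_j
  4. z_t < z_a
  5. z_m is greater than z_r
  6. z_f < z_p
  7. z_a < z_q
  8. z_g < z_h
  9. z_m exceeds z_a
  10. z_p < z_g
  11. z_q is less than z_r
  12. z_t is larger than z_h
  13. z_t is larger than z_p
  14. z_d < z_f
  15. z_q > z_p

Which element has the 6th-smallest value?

z_t

The consecutive relations fix a unique order: z_d < z_f < z_p < z_g < z_h < z_t < z_a < z_q < z_r < z_m < z_j.
Counting 6 from the smallest end gives z_t.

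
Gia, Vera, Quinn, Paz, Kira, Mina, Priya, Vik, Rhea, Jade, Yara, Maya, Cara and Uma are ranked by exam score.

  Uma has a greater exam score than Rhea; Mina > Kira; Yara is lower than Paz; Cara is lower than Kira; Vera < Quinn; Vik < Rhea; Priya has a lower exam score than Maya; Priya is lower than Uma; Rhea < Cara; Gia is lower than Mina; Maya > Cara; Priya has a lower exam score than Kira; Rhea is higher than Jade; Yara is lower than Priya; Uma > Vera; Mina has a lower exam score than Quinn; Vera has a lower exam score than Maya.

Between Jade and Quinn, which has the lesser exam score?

Jade < Rhea and Rhea < Cara give Jade < Cara.
Then Cara < Kira extends the chain to Kira.
Then Kira < Mina extends the chain to Mina.
With Mina < Quinn: Jade < Rhea < Cara < Kira < Mina < Quinn.
So Jade < Quinn; Jade is the lower of the two.

Jade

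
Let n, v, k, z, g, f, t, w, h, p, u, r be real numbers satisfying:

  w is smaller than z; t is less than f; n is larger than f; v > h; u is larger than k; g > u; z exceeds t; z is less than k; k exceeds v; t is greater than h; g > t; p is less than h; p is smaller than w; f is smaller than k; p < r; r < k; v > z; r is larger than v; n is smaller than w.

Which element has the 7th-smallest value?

z

Chaining the given pairs: p < h < t < f < n < w < z < v < r < k < u < g.
The 7th smallest is z.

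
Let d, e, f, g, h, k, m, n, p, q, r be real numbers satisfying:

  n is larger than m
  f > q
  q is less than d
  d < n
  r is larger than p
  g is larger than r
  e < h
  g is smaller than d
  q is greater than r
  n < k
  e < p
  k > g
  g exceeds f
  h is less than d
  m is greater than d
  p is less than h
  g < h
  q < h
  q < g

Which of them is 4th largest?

The consecutive relations fix a unique order: e < p < r < q < f < g < h < d < m < n < k.
The 4th largest is d.

d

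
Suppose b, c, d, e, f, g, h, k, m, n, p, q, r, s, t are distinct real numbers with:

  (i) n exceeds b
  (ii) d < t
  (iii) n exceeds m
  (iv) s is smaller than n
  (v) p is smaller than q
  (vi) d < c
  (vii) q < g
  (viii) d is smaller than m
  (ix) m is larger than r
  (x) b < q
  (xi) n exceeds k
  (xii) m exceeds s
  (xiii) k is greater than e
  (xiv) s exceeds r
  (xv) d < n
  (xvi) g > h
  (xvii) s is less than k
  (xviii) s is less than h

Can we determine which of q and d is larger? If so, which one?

undetermined

Following every chain through d: above d we get c, t, m, n.
q is not reached, and no chain runs the other way from q to d.
So the given relations leave the order of d and q undetermined.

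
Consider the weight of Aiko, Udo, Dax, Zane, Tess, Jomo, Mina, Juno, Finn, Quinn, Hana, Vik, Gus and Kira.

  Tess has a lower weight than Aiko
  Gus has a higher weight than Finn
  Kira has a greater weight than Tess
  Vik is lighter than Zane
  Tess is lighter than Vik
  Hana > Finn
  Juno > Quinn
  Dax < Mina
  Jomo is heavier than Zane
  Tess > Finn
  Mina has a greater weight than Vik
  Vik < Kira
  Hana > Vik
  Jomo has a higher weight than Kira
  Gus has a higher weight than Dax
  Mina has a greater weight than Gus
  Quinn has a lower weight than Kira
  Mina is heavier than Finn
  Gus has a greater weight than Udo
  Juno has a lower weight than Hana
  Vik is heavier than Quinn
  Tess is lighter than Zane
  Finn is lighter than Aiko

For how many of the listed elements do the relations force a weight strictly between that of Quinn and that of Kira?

1

Chaining upward from Quinn reaches: Vik, Zane, Juno, Mina, Hana, Jomo.
Chaining downward from Kira reaches: Finn, Tess, Vik.
Strictly between Quinn and Kira are those in both lists: Vik — 1 element.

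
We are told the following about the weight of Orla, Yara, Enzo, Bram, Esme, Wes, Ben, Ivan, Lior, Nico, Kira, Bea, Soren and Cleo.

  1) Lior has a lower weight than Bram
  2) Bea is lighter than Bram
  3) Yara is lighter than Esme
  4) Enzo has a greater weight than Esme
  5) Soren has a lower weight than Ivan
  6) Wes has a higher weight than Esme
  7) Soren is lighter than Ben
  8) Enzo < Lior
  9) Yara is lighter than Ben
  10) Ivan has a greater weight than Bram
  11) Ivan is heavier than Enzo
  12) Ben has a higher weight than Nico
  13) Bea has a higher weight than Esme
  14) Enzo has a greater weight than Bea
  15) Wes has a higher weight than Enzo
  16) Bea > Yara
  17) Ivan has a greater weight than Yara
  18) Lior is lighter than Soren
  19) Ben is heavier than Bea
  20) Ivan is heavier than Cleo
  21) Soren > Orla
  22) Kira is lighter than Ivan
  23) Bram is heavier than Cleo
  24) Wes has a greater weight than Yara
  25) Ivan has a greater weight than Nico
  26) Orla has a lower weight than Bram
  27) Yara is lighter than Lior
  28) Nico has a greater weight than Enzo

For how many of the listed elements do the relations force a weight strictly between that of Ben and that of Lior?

1

Chaining upward from Lior reaches: Bram, Soren, Ivan.
Chaining downward from Ben reaches: Yara, Esme, Bea, Orla, Enzo, Soren, Nico.
Strictly between Lior and Ben are those in both lists: Soren — 1 element.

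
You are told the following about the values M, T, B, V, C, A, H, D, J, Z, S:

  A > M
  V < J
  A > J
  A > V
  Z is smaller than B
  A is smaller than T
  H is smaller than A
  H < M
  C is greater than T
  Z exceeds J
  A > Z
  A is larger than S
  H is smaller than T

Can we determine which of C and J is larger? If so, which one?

C

Link the given pairs in sequence: J < Z; Z < A; A < T; T < C.
Chaining these gives J < Z < A < T < C.
So C is larger.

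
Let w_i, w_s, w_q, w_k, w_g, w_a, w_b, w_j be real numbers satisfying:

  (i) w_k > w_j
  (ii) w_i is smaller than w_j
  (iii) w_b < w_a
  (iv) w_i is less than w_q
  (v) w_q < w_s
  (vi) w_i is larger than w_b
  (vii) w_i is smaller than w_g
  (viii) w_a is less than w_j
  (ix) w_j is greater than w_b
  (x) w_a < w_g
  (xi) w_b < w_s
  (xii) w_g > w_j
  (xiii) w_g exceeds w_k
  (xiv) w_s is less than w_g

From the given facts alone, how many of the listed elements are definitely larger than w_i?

5

From w_i the given relations immediately reach w_q, w_j, w_g.
From those, w_s, w_k — 5 in total.
No other element is forced above w_i by the given relations, so the count is 5.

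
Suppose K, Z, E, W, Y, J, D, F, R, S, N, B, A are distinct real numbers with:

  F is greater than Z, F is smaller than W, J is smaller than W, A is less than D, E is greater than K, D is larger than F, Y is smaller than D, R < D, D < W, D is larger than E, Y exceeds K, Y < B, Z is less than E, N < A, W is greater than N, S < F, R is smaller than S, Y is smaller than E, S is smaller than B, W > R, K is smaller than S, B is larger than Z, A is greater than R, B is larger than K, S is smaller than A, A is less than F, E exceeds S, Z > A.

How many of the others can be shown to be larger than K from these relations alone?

9

Directly above K: S, Y, E, B.
One step further: A, F, D (7 so far).
One step further: Z, W (9 so far).
Nothing else is reachable above K; 9 in all.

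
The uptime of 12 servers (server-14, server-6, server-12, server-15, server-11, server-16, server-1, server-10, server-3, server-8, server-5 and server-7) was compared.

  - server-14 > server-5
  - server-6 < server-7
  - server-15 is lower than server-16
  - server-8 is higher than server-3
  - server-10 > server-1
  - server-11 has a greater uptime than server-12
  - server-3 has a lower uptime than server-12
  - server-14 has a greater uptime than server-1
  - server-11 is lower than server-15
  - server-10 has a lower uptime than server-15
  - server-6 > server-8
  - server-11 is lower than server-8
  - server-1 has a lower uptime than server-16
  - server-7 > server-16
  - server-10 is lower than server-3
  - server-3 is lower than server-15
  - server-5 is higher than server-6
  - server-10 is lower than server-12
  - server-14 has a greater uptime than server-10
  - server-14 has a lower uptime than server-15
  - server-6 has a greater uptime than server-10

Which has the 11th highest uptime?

The consecutive relations fix a unique order: server-1 < server-10 < server-3 < server-12 < server-11 < server-8 < server-6 < server-5 < server-14 < server-15 < server-16 < server-7.
The 11th largest is server-10.

server-10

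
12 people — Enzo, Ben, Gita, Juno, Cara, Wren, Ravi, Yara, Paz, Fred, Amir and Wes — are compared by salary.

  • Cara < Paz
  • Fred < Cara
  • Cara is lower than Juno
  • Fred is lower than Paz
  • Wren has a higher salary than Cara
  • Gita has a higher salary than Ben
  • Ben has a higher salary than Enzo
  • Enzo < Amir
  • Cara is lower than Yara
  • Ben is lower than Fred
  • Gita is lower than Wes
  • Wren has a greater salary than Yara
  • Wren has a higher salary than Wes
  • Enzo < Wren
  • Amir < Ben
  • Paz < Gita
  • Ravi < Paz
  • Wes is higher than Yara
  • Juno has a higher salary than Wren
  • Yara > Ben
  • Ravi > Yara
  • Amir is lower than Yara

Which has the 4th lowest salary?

Chaining the given pairs: Enzo < Amir < Ben < Fred < Cara < Yara < Ravi < Paz < Gita < Wes < Wren < Juno.
Counting 4 from the smallest end gives Fred.

Fred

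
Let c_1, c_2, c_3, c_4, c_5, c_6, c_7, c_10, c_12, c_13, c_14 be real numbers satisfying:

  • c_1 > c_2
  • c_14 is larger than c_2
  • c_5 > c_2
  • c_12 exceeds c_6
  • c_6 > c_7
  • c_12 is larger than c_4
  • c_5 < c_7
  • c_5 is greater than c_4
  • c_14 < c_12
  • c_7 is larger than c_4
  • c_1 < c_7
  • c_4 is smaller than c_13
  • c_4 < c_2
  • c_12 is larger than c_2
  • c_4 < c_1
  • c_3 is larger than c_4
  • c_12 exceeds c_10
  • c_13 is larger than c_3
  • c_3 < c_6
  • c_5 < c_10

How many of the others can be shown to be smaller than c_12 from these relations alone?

From c_12 the given relations immediately reach c_4, c_2, c_14, c_10, c_6.
From those, c_3, c_5, c_7 — 8 in total.
From those, c_1 — 9 in total.
Nothing else is reachable below c_12; 9 in all.

9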